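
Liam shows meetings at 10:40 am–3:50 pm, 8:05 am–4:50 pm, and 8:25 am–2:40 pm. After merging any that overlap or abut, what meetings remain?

8:05 am-4:50 pm

Sort by start: 8:05 am-4:50 pm, 8:25 am-2:40 pm, 10:40 am-3:50 pm.
8:25 am-2:40 pm overlaps/touches 8:05 am-4:50 pm → extend to 8:05 am-4:50 pm.
10:40 am-3:50 pm overlaps/touches 8:05 am-4:50 pm → extend to 8:05 am-4:50 pm.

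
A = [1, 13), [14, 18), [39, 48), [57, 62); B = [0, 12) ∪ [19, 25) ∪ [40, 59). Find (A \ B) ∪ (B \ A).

A \ B = [12, 13), [14, 18), [39, 40), [59, 62).
B \ A = [0, 1), [19, 25), [48, 57).
Union of the two gives the symmetric difference.

[0, 1) ∪ [12, 13) ∪ [14, 18) ∪ [19, 25) ∪ [39, 40) ∪ [48, 57) ∪ [59, 62)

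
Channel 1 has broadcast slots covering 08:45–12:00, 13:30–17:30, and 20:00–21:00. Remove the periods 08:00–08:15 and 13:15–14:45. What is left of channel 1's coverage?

08:45-12:00: no B overlap → unchanged.
13:30-17:30 minus B → 14:45-17:30.
20:00-21:00: no B overlap → unchanged.

08:45-12:00, 14:45-17:30, 20:00-21:00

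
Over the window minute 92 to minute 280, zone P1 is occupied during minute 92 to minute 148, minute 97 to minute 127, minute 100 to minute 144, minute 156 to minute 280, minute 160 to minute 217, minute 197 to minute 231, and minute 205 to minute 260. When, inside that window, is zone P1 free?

The merged coverage is minute 92 to minute 148, minute 156 to minute 280.
Gaps within minute 92 to minute 280: minute 148 to minute 156.

minute 148 to minute 156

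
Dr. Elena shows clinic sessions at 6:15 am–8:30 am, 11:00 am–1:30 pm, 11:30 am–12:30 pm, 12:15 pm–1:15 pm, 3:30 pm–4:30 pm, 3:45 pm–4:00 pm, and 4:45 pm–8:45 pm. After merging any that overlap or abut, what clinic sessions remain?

11:00 am-1:30 pm is disjoint → start new block.
11:30 am-12:30 pm overlaps/touches 11:00 am-1:30 pm → extend to 11:00 am-1:30 pm.
12:15 pm-1:15 pm overlaps/touches 11:00 am-1:30 pm → extend to 11:00 am-1:30 pm.
3:30 pm-4:30 pm is disjoint → start new block.
3:45 pm-4:00 pm overlaps/touches 3:30 pm-4:30 pm → extend to 3:30 pm-4:30 pm.
4:45 pm-8:45 pm is disjoint → start new block.

6:15 am-8:30 am, 11:00 am-1:30 pm, 3:30 pm-4:30 pm, 4:45 pm-8:45 pm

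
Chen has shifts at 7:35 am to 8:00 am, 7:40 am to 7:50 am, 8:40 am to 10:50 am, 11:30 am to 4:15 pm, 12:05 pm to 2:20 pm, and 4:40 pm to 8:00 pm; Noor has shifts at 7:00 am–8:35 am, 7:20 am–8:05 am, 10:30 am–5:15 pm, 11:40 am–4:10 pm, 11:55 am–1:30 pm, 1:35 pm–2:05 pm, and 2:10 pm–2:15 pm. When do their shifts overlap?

A, merged: 7:35 am–8:00 am, 8:40 am–10:50 am, 11:30 am–4:15 pm, 4:40 pm–8:00 pm.
B, merged: 7:00 am–8:35 am, 10:30 am–5:15 pm.
7:35 am–8:00 am overlaps B on 7:35 am–8:00 am.
8:40 am–10:50 am overlaps B on 10:30 am–10:50 am.
11:30 am–4:15 pm overlaps B on 11:30 am–4:15 pm.
4:40 pm–8:00 pm overlaps B on 4:40 pm–5:15 pm.

7:35 am–8:00 am, 10:30 am–10:50 am, 11:30 am–4:15 pm, 4:40 pm–5:15 pm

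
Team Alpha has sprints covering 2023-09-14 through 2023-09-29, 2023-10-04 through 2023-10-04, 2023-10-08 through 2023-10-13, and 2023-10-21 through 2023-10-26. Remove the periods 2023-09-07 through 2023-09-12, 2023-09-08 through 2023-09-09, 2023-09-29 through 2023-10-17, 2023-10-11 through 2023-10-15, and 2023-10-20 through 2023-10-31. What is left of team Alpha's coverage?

2023-09-14 through 2023-09-28

Second set merges to 2023-09-07 through 2023-09-12, 2023-09-29 through 2023-10-17, 2023-10-20 through 2023-10-31.
2023-09-14 through 2023-09-29 minus B → 2023-09-14 through 2023-09-28.
2023-10-04 through 2023-10-04: fully covered by B → removed.
2023-10-08 through 2023-10-13: fully covered by B → removed.
2023-10-21 through 2023-10-26: fully covered by B → removed.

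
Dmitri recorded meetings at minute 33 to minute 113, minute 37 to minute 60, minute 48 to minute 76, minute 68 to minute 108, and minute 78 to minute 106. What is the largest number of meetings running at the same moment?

3

Sweep endpoints in order; track running count of active intervals.
Peak of 3 reached at minute 48.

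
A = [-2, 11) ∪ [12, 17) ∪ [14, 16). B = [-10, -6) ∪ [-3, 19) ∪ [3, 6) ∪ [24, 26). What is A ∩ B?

[-2, 11) ∪ [12, 17)

First set merges to [-2, 11), [12, 17).
Second set merges to [-10, -6), [-3, 19), [24, 26).
[-2, 11) ∩ B → [-2, 11).
[12, 17) ∩ B → [12, 17).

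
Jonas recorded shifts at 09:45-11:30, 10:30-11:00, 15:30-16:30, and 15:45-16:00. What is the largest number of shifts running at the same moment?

Walk the sorted start/end points keeping a running depth.
The depth first hits 2 at 10:30.

2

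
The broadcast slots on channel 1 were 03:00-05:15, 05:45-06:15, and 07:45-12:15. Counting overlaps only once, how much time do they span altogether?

Merged: 03:00–05:15, 05:45–06:15, 07:45–12:15.
Lengths: 2 h 15 min + 30 min + 4 h 30 min = 7 h 15 min.

7 h 15 min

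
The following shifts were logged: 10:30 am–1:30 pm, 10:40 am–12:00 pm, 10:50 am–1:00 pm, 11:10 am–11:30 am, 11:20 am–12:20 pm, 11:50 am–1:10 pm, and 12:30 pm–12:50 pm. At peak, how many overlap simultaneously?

Sweep endpoints in order; track running count of active intervals.
Peak of 5 reached at 11:20 am.

5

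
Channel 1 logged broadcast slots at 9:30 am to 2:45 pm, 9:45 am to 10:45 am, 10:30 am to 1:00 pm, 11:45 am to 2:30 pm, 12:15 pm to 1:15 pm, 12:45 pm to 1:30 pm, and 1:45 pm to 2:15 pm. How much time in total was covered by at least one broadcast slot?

Merged: 9:30 am–2:45 pm.
Length: 5 h 15 min.

5 h 15 min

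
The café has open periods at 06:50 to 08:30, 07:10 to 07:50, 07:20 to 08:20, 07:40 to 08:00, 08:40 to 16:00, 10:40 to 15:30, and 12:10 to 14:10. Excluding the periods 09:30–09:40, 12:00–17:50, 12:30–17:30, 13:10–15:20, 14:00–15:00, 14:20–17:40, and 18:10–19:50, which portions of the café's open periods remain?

Merge the first list: 06:50-08:30, 08:40-16:00.
Merge the second list: 09:30-09:40, 12:00-17:50, 18:10-19:50.
06:50-08:30: nothing removed.
08:40-16:00 \ B = 08:40-09:30, 09:40-12:00.

06:50-08:30, 08:40-09:30, 09:40-12:00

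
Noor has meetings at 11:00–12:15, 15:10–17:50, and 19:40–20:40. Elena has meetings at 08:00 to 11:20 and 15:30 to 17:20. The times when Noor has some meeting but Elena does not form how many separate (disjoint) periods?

4

A \ B = 11:20–12:15, 15:10–15:30, 17:20–17:50, 19:40–20:40.
That is 4 disjoint pieces.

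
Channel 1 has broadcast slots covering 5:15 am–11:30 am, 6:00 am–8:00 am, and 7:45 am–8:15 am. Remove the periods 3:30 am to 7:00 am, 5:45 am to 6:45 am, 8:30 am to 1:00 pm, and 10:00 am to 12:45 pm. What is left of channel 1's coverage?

First set merges to 5:15 am–11:30 am.
Second set merges to 3:30 am–7:00 am, 8:30 am–1:00 pm.
5:15 am–11:30 am minus B → 7:00 am–8:30 am.

7:00 am–8:30 am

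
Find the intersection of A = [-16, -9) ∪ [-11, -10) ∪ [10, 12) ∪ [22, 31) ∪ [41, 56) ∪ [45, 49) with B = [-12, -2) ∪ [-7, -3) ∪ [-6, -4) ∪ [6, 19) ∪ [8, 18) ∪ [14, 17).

[-12, -9) ∪ [10, 12)

First set merges to [-16, -9), [10, 12), [22, 31), [41, 56).
Second set merges to [-12, -2), [6, 19).
[-16, -9) ∩ B → [-12, -9).
[10, 12) ∩ B → [10, 12).
[22, 31) meets no B interval.
[41, 56) meets no B interval.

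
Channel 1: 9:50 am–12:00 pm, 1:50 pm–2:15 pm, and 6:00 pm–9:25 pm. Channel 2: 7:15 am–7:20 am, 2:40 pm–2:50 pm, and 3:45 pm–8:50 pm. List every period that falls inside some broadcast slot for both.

6:00 pm–8:50 pm

9:50 am–12:00 pm falls entirely outside B.
1:50 pm–2:15 pm falls entirely outside B.
6:00 pm–9:25 pm overlaps B on 6:00 pm–8:50 pm.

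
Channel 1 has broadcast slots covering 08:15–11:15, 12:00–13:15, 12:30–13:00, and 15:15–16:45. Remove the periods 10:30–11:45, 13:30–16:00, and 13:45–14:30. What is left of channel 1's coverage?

08:15-10:30, 12:00-13:15, 16:00-16:45

First set merges to 08:15-11:15, 12:00-13:15, 15:15-16:45.
Second set merges to 10:30-11:45, 13:30-16:00.
08:15-11:15 \ B = 08:15-10:30.
12:00-13:15: nothing removed.
15:15-16:45 \ B = 16:00-16:45.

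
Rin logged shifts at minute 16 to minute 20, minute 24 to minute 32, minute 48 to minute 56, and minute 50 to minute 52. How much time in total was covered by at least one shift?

20 minutes

Merged: minute 16 to minute 20, minute 24 to minute 32, minute 48 to minute 56.
Lengths: 4 minutes + 8 minutes + 8 minutes = 20 minutes.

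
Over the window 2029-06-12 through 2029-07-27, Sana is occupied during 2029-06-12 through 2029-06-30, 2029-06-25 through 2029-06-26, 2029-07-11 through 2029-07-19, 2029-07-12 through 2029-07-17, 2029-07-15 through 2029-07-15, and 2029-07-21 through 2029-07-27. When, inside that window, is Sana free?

2029-07-01 through 2029-07-10, 2029-07-20 through 2029-07-20

Covered (merged): 2029-06-12 through 2029-06-30, 2029-07-11 through 2029-07-19, 2029-07-21 through 2029-07-27.
Complement within 2029-06-12 through 2029-07-27: 2029-07-01 through 2029-07-10, 2029-07-20 through 2029-07-20.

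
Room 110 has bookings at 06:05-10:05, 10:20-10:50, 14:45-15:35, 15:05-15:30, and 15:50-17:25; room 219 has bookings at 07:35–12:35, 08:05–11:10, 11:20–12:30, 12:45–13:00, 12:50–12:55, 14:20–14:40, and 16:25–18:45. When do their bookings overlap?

07:35–10:05, 10:20–10:50, 16:25–17:25

Merge the first list: 06:05–10:05, 10:20–10:50, 14:45–15:35, 15:50–17:25.
Merge the second list: 07:35–12:35, 12:45–13:00, 14:20–14:40, 16:25–18:45.
06:05–10:05 ∩ B → 07:35–10:05.
10:20–10:50 ∩ B → 10:20–10:50.
14:45–15:35 meets no B interval.
15:50–17:25 ∩ B → 16:25–17:25.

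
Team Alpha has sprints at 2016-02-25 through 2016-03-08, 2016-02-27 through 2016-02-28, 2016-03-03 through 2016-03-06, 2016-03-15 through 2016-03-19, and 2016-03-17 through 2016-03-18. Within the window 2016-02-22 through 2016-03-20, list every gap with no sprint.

2016-02-22 through 2016-02-24, 2016-03-09 through 2016-03-14, 2016-03-20 through 2016-03-20

After merging, the occupied span is 2016-02-25 through 2016-03-08, 2016-03-15 through 2016-03-19.
Gaps within 2016-02-22 through 2016-03-20: 2016-02-22 through 2016-02-24, 2016-03-09 through 2016-03-14, 2016-03-20 through 2016-03-20.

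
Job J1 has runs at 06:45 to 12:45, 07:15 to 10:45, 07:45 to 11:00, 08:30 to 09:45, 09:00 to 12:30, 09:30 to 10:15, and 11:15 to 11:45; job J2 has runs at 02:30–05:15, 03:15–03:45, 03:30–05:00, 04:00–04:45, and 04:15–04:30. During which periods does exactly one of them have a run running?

First set merges to 06:45–12:45.
Second set merges to 02:30–05:15.
Only in the first: 06:45–12:45.
Only in the second: 02:30–05:15.
Together these are the periods covered by exactly one.

02:30–05:15, 06:45–12:45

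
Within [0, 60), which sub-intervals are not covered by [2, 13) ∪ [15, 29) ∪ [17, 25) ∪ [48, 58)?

[0, 2) ∪ [13, 15) ∪ [29, 48) ∪ [58, 60)

After merging, the occupied span is [2, 13), [15, 29), [48, 58).
Complement within [0, 60): [0, 2), [13, 15), [29, 48), [58, 60).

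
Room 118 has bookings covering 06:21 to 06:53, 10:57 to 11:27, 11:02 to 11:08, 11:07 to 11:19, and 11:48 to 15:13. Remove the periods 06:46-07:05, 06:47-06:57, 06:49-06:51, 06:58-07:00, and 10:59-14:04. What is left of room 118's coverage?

Merge the first list: 06:21–06:53, 10:57–11:27, 11:48–15:13.
Merge the second list: 06:46–07:05, 10:59–14:04.
06:21–06:53 with B removed leaves 06:21–06:46.
10:57–11:27 with B removed leaves 10:57–10:59.
11:48–15:13 with B removed leaves 14:04–15:13.

06:21–06:46, 10:57–10:59, 14:04–15:13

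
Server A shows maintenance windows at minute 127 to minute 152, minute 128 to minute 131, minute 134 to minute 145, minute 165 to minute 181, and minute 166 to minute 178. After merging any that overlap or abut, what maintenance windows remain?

minute 128 to minute 131 overlaps/touches minute 127 to minute 152 → extend to minute 127 to minute 152.
minute 134 to minute 145 overlaps/touches minute 127 to minute 152 → extend to minute 127 to minute 152.
minute 165 to minute 181 is disjoint → start new block.
minute 166 to minute 178 overlaps/touches minute 165 to minute 181 → extend to minute 165 to minute 181.

minute 127 to minute 152, minute 165 to minute 181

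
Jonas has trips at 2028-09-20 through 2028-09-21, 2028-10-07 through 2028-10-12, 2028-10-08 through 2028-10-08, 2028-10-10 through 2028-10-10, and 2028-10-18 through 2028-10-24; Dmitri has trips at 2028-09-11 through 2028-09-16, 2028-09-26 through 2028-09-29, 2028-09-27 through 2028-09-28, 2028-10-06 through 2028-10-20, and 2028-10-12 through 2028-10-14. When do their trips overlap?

Merge the first list: 2028-09-20 through 2028-09-21, 2028-10-07 through 2028-10-12, 2028-10-18 through 2028-10-24.
Merge the second list: 2028-09-11 through 2028-09-16, 2028-09-26 through 2028-09-29, 2028-10-06 through 2028-10-20.
2028-09-20 through 2028-09-21: no overlap with the second set.
2028-10-07 through 2028-10-12 meets the second set on 2028-10-07 through 2028-10-12.
2028-10-18 through 2028-10-24 meets the second set on 2028-10-18 through 2028-10-20.

2028-10-07 through 2028-10-12, 2028-10-18 through 2028-10-20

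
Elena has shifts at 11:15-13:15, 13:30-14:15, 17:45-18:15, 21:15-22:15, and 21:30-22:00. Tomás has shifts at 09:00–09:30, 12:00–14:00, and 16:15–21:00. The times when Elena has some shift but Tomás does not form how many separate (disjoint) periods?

Merge the first list: 11:15–13:15, 13:30–14:15, 17:45–18:15, 21:15–22:15.
A \ B = 11:15–12:00, 14:00–14:15, 21:15–22:15.
That is 3 disjoint pieces.

3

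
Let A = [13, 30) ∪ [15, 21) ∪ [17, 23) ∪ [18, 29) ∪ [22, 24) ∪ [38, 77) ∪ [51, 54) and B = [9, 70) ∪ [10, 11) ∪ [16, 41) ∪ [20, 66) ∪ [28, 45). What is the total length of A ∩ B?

49

Merge the first list: [13, 30), [38, 77).
Merge the second list: [9, 70).
A ∩ B = [13, 30), [38, 70).
Total: 17 + 32 = 49.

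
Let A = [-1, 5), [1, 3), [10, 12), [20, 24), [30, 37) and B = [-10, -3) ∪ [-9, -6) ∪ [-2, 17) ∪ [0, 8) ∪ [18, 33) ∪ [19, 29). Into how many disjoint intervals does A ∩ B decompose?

4

First set merges to [-1, 5), [10, 12), [20, 24), [30, 37).
Second set merges to [-10, -3), [-2, 17), [18, 33).
A ∩ B = [-1, 5), [10, 12), [20, 24), [30, 33).
That is 4 disjoint pieces.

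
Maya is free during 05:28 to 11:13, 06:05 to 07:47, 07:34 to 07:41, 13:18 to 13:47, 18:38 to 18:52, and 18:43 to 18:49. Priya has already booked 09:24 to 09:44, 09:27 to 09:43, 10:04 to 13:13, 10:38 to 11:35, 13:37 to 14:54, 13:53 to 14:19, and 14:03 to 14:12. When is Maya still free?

Merge the first list: 05:28-11:13, 13:18-13:47, 18:38-18:52.
Merge the second list: 09:24-09:44, 10:04-13:13, 13:37-14:54.
05:28-11:13 \ B = 05:28-09:24, 09:44-10:04.
13:18-13:47 \ B = 13:18-13:37.
18:38-18:52: nothing removed.

05:28-09:24, 09:44-10:04, 13:18-13:37, 18:38-18:52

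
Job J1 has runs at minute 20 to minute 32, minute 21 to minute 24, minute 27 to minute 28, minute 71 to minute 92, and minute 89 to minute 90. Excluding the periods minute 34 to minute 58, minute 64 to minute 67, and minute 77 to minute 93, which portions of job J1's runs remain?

A, merged: minute 20 to minute 32, minute 71 to minute 92.
minute 20 to minute 32: no B overlap → unchanged.
minute 71 to minute 92 minus B → minute 71 to minute 77.

minute 20 to minute 32, minute 71 to minute 77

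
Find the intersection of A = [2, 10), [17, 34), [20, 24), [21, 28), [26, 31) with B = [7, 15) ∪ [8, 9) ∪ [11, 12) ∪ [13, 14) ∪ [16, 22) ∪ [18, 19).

[7, 10) ∪ [17, 22)

Merge the first list: [2, 10), [17, 34).
Merge the second list: [7, 15), [16, 22).
[2, 10) meets the second set on [7, 10).
[17, 34) meets the second set on [17, 22).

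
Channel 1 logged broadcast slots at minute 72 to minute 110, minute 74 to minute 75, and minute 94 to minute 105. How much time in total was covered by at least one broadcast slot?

Merged: minute 72 to minute 110.
Length: 38 minutes.

38 minutes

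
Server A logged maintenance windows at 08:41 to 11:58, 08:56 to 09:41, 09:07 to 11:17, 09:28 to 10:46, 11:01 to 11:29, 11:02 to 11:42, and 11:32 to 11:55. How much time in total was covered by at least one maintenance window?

Merged: 08:41–11:58.
Length: 3 h 17 min.

3 h 17 min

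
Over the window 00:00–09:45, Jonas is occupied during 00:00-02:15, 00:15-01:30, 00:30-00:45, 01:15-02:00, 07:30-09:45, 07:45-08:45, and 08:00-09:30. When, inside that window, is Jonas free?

02:15-07:30

Covered (merged): 00:00-02:15, 07:30-09:45.
Complement within 00:00-09:45: 02:15-07:30.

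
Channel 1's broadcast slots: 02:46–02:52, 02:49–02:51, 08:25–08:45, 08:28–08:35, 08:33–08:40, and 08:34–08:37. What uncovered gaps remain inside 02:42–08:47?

02:42–02:46, 02:52–08:25, 08:45–08:47

The merged coverage is 02:46–02:52, 08:25–08:45.
Uncovered inside 02:42–08:47: 02:42–02:46, 02:52–08:25, 08:45–08:47.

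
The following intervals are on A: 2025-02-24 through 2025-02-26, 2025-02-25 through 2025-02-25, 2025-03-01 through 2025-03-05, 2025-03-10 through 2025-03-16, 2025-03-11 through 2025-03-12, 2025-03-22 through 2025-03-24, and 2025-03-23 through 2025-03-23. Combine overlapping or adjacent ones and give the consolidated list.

2025-02-24 through 2025-02-26, 2025-03-01 through 2025-03-05, 2025-03-10 through 2025-03-16, 2025-03-22 through 2025-03-24

2025-02-25 through 2025-02-25 overlaps/touches 2025-02-24 through 2025-02-26 → extend to 2025-02-24 through 2025-02-26.
2025-03-01 through 2025-03-05 is disjoint → start new block.
2025-03-10 through 2025-03-16 is disjoint → start new block.
2025-03-11 through 2025-03-12 overlaps/touches 2025-03-10 through 2025-03-16 → extend to 2025-03-10 through 2025-03-16.
2025-03-22 through 2025-03-24 is disjoint → start new block.
2025-03-23 through 2025-03-23 overlaps/touches 2025-03-22 through 2025-03-24 → extend to 2025-03-22 through 2025-03-24.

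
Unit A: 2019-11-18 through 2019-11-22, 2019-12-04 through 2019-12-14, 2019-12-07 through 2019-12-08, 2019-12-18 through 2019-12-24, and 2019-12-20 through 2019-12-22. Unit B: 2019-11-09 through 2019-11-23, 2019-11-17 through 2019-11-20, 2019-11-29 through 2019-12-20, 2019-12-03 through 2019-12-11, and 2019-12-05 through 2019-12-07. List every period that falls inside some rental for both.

Merge the first list: 2019-11-18 through 2019-11-22, 2019-12-04 through 2019-12-14, 2019-12-18 through 2019-12-24.
Merge the second list: 2019-11-09 through 2019-11-23, 2019-11-29 through 2019-12-20.
2019-11-18 through 2019-11-22 meets the second set on 2019-11-18 through 2019-11-22.
2019-12-04 through 2019-12-14 meets the second set on 2019-12-04 through 2019-12-14.
2019-12-18 through 2019-12-24 meets the second set on 2019-12-18 through 2019-12-20.

2019-11-18 through 2019-11-22, 2019-12-04 through 2019-12-14, 2019-12-18 through 2019-12-20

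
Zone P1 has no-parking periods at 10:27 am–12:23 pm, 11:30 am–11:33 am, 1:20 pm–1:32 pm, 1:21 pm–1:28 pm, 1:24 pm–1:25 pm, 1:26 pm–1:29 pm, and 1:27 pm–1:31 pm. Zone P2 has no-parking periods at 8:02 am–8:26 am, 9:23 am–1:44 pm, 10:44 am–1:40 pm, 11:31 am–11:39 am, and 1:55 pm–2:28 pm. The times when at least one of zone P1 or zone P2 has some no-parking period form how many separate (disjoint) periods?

First set merges to 10:27 am–12:23 pm, 1:20 pm–1:32 pm.
Second set merges to 8:02 am–8:26 am, 9:23 am–1:44 pm, 1:55 pm–2:28 pm.
A ∪ B = 8:02 am–8:26 am, 9:23 am–1:44 pm, 1:55 pm–2:28 pm.
That is 3 disjoint pieces.

3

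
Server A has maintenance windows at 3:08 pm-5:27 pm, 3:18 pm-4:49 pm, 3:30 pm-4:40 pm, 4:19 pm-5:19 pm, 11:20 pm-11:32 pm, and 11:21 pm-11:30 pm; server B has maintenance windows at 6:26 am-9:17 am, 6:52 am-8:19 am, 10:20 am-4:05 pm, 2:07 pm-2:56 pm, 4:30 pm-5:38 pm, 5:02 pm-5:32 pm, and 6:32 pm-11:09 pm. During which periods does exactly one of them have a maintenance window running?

6:26 am–9:17 am, 10:20 am–3:08 pm, 4:05 pm–4:30 pm, 5:27 pm–5:38 pm, 6:32 pm–11:09 pm, 11:20 pm–11:32 pm

First set merges to 3:08 pm–5:27 pm, 11:20 pm–11:32 pm.
Second set merges to 6:26 am–9:17 am, 10:20 am–4:05 pm, 4:30 pm–5:38 pm, 6:32 pm–11:09 pm.
A but not B: 4:05 pm–4:30 pm, 11:20 pm–11:32 pm.
B but not A: 6:26 am–9:17 am, 10:20 am–3:08 pm, 5:27 pm–5:38 pm, 6:32 pm–11:09 pm.
Combining gives A △ B.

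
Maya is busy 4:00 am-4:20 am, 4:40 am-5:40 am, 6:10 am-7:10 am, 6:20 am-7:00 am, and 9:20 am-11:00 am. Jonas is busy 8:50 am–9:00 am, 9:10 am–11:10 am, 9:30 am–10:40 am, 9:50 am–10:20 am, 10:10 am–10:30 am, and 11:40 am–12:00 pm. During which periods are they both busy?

Merge the first list: 4:00 am-4:20 am, 4:40 am-5:40 am, 6:10 am-7:10 am, 9:20 am-11:00 am.
Merge the second list: 8:50 am-9:00 am, 9:10 am-11:10 am, 11:40 am-12:00 pm.
4:00 am-4:20 am meets no B interval.
4:40 am-5:40 am meets no B interval.
6:10 am-7:10 am meets no B interval.
9:20 am-11:00 am ∩ B → 9:20 am-11:00 am.

9:20 am-11:00 am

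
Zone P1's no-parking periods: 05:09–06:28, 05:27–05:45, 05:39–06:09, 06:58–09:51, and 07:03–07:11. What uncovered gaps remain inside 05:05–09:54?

05:05–05:09, 06:28–06:58, 09:51–09:54

After merging, the occupied span is 05:09–06:28, 06:58–09:51.
Uncovered inside 05:05–09:54: 05:05–05:09, 06:28–06:58, 09:51–09:54.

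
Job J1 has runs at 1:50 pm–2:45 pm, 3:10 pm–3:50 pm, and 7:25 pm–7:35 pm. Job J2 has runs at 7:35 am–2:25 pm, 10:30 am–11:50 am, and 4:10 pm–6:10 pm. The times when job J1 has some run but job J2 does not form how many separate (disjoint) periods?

Merge the second list: 7:35 am–2:25 pm, 4:10 pm–6:10 pm.
A \ B = 2:25 pm–2:45 pm, 3:10 pm–3:50 pm, 7:25 pm–7:35 pm.
That is 3 disjoint pieces.

3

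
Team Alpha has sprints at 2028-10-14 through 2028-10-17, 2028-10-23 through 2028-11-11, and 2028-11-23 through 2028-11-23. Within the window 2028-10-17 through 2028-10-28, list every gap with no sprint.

Covered (merged): 2028-10-14 through 2028-10-17, 2028-10-23 through 2028-11-11, 2028-11-23 through 2028-11-23.
Complement within 2028-10-17 through 2028-10-28: 2028-10-18 through 2028-10-22.

2028-10-18 through 2028-10-22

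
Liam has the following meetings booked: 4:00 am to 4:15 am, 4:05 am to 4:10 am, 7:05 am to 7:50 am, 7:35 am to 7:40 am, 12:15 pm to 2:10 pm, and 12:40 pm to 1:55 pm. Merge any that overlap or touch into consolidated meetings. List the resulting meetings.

4:05 am-4:10 am overlaps/touches 4:00 am-4:15 am → extend to 4:00 am-4:15 am.
7:05 am-7:50 am is disjoint → start new block.
7:35 am-7:40 am overlaps/touches 7:05 am-7:50 am → extend to 7:05 am-7:50 am.
12:15 pm-2:10 pm is disjoint → start new block.
12:40 pm-1:55 pm overlaps/touches 12:15 pm-2:10 pm → extend to 12:15 pm-2:10 pm.

4:00 am-4:15 am, 7:05 am-7:50 am, 12:15 pm-2:10 pm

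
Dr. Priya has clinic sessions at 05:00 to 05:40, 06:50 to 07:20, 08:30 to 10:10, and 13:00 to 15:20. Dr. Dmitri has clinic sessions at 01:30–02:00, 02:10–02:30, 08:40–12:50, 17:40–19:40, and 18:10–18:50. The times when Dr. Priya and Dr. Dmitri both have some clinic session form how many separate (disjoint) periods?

Second set merges to 01:30-02:00, 02:10-02:30, 08:40-12:50, 17:40-19:40.
A ∩ B = 08:40-10:10.
That is 1 disjoint piece.

1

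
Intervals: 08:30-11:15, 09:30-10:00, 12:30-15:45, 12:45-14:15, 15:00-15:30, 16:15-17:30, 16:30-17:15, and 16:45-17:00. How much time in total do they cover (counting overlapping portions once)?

7 h 15 min

Merged: 08:30-11:15, 12:30-15:45, 16:15-17:30.
Lengths: 2 h 45 min + 3 h 15 min + 1 h 15 min = 7 h 15 min.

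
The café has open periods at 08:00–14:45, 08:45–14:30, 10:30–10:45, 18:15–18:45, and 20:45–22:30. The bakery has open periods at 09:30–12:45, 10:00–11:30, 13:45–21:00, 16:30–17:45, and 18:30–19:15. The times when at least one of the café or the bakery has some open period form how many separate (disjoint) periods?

Merge the first list: 08:00-14:45, 18:15-18:45, 20:45-22:30.
Merge the second list: 09:30-12:45, 13:45-21:00.
A ∪ B = 08:00-22:30.
That is 1 disjoint piece.

1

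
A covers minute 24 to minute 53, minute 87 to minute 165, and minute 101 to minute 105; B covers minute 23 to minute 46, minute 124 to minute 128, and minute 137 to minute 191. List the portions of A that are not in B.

First set merges to minute 24 to minute 53, minute 87 to minute 165.
minute 24 to minute 53 minus B → minute 46 to minute 53.
minute 87 to minute 165 minus B → minute 87 to minute 124, minute 128 to minute 137.

minute 46 to minute 53, minute 87 to minute 124, minute 128 to minute 137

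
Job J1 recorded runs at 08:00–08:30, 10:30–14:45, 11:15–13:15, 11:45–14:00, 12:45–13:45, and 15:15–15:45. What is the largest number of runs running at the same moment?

At 12:45, 4 of the intervals are simultaneously active.
No point has more.

4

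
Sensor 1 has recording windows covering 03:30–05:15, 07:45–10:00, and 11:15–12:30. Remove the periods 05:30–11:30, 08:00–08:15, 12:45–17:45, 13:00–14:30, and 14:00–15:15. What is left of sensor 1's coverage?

03:30–05:15, 11:30–12:30

Merge the second list: 05:30–11:30, 12:45–17:45.
03:30–05:15 is untouched.
07:45–10:00 lies entirely inside B → drops out.
11:15–12:30 with B removed leaves 11:30–12:30.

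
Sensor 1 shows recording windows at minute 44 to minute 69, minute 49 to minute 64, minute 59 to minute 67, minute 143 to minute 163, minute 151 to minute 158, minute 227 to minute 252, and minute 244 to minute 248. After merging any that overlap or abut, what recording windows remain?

minute 49 to minute 64 overlaps/touches minute 44 to minute 69 → extend to minute 44 to minute 69.
minute 59 to minute 67 overlaps/touches minute 44 to minute 69 → extend to minute 44 to minute 69.
minute 143 to minute 163 is disjoint → start new block.
minute 151 to minute 158 overlaps/touches minute 143 to minute 163 → extend to minute 143 to minute 163.
minute 227 to minute 252 is disjoint → start new block.
minute 244 to minute 248 overlaps/touches minute 227 to minute 252 → extend to minute 227 to minute 252.

minute 44 to minute 69, minute 143 to minute 163, minute 227 to minute 252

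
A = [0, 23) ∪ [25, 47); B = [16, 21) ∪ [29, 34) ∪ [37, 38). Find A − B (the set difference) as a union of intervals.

[0, 23) \ B = [0, 16), [21, 23).
[25, 47) \ B = [25, 29), [34, 37), [38, 47).

[0, 16) ∪ [21, 23) ∪ [25, 29) ∪ [34, 37) ∪ [38, 47)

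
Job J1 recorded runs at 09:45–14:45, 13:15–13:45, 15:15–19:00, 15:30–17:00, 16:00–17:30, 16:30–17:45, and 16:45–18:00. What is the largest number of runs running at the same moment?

5

Sweep endpoints in order; track running count of active intervals.
Peak of 5 reached at 16:45.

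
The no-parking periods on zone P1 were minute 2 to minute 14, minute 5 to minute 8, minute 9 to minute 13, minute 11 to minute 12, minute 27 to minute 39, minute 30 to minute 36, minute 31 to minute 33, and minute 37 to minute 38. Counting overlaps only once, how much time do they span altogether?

24 minutes

Merged: minute 2 to minute 14, minute 27 to minute 39.
Lengths: 12 minutes + 12 minutes = 24 minutes.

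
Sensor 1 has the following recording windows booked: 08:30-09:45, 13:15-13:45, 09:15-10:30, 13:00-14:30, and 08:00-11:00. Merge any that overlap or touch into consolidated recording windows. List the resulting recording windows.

Sort by start: 08:00–11:00, 08:30–09:45, 09:15–10:30, 13:00–14:30, 13:15–13:45.
08:30–09:45 overlaps/touches 08:00–11:00 → extend to 08:00–11:00.
09:15–10:30 overlaps/touches 08:00–11:00 → extend to 08:00–11:00.
13:00–14:30 is disjoint → start new block.
13:15–13:45 overlaps/touches 13:00–14:30 → extend to 13:00–14:30.

08:00–11:00, 13:00–14:30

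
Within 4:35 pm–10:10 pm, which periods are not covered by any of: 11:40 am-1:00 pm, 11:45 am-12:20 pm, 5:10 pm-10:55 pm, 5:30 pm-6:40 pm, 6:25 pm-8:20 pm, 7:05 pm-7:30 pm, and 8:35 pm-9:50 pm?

4:35 pm–5:10 pm

The merged coverage is 11:40 am–1:00 pm, 5:10 pm–10:55 pm.
Gaps within 4:35 pm–10:10 pm: 4:35 pm–5:10 pm.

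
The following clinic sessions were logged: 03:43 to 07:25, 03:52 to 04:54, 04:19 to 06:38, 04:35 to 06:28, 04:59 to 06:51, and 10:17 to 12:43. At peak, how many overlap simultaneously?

4

Sweep endpoints in order; track running count of active intervals.
Peak of 4 reached at 04:35.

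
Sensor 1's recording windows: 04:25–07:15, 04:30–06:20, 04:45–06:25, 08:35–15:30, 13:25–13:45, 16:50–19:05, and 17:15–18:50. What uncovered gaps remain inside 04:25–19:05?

After merging, the occupied span is 04:25–07:15, 08:35–15:30, 16:50–19:05.
Gaps within 04:25–19:05: 07:15–08:35, 15:30–16:50.

07:15–08:35, 15:30–16:50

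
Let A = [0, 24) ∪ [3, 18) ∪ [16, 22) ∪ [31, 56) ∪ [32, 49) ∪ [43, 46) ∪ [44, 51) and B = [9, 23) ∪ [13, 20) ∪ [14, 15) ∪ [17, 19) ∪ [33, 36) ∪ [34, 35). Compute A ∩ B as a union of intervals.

A, merged: [0, 24), [31, 56).
B, merged: [9, 23), [33, 36).
[0, 24) meets the second set on [9, 23).
[31, 56) meets the second set on [33, 36).

[9, 23) ∪ [33, 36)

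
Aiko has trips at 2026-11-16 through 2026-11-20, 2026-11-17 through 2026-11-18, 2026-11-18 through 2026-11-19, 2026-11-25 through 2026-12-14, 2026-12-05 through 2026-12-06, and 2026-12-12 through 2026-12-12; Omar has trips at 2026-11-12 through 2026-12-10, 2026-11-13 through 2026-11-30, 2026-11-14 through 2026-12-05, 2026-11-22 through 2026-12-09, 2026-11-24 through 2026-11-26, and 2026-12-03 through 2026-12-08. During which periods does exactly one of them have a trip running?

2026-11-12 through 2026-11-15, 2026-11-21 through 2026-11-24, 2026-12-11 through 2026-12-14

A, merged: 2026-11-16 through 2026-11-20, 2026-11-25 through 2026-12-14.
B, merged: 2026-11-12 through 2026-12-10.
A \ B = 2026-12-11 through 2026-12-14.
B \ A = 2026-11-12 through 2026-11-15, 2026-11-21 through 2026-11-24.
Union of the two gives the symmetric difference.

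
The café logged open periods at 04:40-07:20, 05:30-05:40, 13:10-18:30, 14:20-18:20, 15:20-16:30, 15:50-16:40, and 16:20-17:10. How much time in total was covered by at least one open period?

8 h

Merged: 04:40-07:20, 13:10-18:30.
Lengths: 2 h 40 min + 5 h 20 min = 8 h.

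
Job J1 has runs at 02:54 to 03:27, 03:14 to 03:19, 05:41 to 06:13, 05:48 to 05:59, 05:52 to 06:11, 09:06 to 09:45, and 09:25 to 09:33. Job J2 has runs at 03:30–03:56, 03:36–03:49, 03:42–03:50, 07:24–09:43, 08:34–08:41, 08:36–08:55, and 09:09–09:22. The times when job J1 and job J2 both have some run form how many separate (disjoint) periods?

1

First set merges to 02:54–03:27, 05:41–06:13, 09:06–09:45.
Second set merges to 03:30–03:56, 07:24–09:43.
A ∩ B = 09:06–09:43.
That is 1 disjoint piece.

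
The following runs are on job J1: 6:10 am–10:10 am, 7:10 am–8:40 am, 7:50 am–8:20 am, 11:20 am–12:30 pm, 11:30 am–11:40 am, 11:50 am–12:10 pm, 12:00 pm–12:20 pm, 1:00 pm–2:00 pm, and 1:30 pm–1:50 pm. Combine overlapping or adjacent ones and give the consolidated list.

6:10 am–10:10 am, 11:20 am–12:30 pm, 1:00 pm–2:00 pm

7:10 am–8:40 am overlaps/touches 6:10 am–10:10 am → extend to 6:10 am–10:10 am.
7:50 am–8:20 am overlaps/touches 6:10 am–10:10 am → extend to 6:10 am–10:10 am.
11:20 am–12:30 pm is disjoint → start new block.
11:30 am–11:40 am overlaps/touches 11:20 am–12:30 pm → extend to 11:20 am–12:30 pm.
11:50 am–12:10 pm overlaps/touches 11:20 am–12:30 pm → extend to 11:20 am–12:30 pm.
12:00 pm–12:20 pm overlaps/touches 11:20 am–12:30 pm → extend to 11:20 am–12:30 pm.
1:00 pm–2:00 pm is disjoint → start new block.
1:30 pm–1:50 pm overlaps/touches 1:00 pm–2:00 pm → extend to 1:00 pm–2:00 pm.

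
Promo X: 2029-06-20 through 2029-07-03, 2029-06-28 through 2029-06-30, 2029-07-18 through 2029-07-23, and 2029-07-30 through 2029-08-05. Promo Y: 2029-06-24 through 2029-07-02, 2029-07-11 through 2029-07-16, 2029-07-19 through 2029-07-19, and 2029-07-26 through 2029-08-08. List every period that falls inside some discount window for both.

2029-06-24 through 2029-07-02, 2029-07-19 through 2029-07-19, 2029-07-30 through 2029-08-05

Merge the first list: 2029-06-20 through 2029-07-03, 2029-07-18 through 2029-07-23, 2029-07-30 through 2029-08-05.
2029-06-20 through 2029-07-03 overlaps B on 2029-06-24 through 2029-07-02.
2029-07-18 through 2029-07-23 overlaps B on 2029-07-19 through 2029-07-19.
2029-07-30 through 2029-08-05 overlaps B on 2029-07-30 through 2029-08-05.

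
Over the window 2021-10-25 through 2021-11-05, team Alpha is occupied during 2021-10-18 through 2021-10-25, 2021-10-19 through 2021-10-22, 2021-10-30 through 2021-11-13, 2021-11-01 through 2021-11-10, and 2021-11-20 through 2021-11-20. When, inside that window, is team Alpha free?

Covered (merged): 2021-10-18 through 2021-10-25, 2021-10-30 through 2021-11-13, 2021-11-20 through 2021-11-20.
Complement within 2021-10-25 through 2021-11-05: 2021-10-26 through 2021-10-29.

2021-10-26 through 2021-10-29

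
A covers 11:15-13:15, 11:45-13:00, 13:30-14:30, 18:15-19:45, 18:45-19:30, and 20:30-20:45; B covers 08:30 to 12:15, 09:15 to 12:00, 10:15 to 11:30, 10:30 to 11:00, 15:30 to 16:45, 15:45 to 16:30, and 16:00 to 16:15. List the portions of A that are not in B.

12:15-13:15, 13:30-14:30, 18:15-19:45, 20:30-20:45

First set merges to 11:15-13:15, 13:30-14:30, 18:15-19:45, 20:30-20:45.
Second set merges to 08:30-12:15, 15:30-16:45.
11:15-13:15 minus B → 12:15-13:15.
13:30-14:30: no B overlap → unchanged.
18:15-19:45: no B overlap → unchanged.
20:30-20:45: no B overlap → unchanged.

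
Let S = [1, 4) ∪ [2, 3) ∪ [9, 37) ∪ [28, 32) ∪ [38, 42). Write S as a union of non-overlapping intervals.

[1, 4) ∪ [9, 37) ∪ [38, 42)

[2, 3) overlaps/touches [1, 4) → extend to [1, 4).
[9, 37) is disjoint → start new block.
[28, 32) overlaps/touches [9, 37) → extend to [9, 37).
[38, 42) is disjoint → start new block.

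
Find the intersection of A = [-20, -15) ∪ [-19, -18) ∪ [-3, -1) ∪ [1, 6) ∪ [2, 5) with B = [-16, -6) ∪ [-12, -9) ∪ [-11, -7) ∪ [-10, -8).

A, merged: [-20, -15), [-3, -1), [1, 6).
B, merged: [-16, -6).
[-20, -15) ∩ B → [-16, -15).
[-3, -1) meets no B interval.
[1, 6) meets no B interval.

[-16, -15)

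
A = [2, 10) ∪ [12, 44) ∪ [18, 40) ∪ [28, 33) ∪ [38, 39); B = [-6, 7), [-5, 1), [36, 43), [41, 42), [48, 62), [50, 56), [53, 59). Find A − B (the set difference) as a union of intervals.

[7, 10) ∪ [12, 36) ∪ [43, 44)

A, merged: [2, 10), [12, 44).
B, merged: [-6, 7), [36, 43), [48, 62).
[2, 10) minus B → [7, 10).
[12, 44) minus B → [12, 36), [43, 44).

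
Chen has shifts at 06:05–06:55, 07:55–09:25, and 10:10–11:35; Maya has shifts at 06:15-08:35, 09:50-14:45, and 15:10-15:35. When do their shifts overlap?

06:05–06:55 ∩ B → 06:15–06:55.
07:55–09:25 ∩ B → 07:55–08:35.
10:10–11:35 ∩ B → 10:10–11:35.

06:15–06:55, 07:55–08:35, 10:10–11:35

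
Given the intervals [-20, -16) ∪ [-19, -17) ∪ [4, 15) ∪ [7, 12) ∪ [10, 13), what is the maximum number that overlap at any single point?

3

Sweep endpoints in order; track running count of active intervals.
Peak of 3 reached at 10.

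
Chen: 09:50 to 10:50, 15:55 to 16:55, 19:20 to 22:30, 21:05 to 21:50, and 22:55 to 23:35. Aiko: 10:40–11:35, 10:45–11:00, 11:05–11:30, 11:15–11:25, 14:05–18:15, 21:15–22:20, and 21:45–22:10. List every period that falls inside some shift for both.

10:40–10:50, 15:55–16:55, 21:15–22:20

Merge the first list: 09:50–10:50, 15:55–16:55, 19:20–22:30, 22:55–23:35.
Merge the second list: 10:40–11:35, 14:05–18:15, 21:15–22:20.
09:50–10:50 meets the second set on 10:40–10:50.
15:55–16:55 meets the second set on 15:55–16:55.
19:20–22:30 meets the second set on 21:15–22:20.
22:55–23:35: no overlap with the second set.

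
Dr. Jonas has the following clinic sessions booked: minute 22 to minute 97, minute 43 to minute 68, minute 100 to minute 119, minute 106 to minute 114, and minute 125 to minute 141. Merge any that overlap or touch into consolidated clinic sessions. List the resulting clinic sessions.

minute 22 to minute 97, minute 100 to minute 119, minute 125 to minute 141

minute 43 to minute 68 overlaps/touches minute 22 to minute 97 → extend to minute 22 to minute 97.
minute 100 to minute 119 is disjoint → start new block.
minute 106 to minute 114 overlaps/touches minute 100 to minute 119 → extend to minute 100 to minute 119.
minute 125 to minute 141 is disjoint → start new block.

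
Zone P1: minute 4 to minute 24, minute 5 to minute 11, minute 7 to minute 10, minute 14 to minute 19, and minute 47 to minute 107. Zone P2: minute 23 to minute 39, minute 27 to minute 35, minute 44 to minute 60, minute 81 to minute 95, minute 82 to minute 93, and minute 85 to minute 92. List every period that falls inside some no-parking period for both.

minute 23 to minute 24, minute 47 to minute 60, minute 81 to minute 95

Merge the first list: minute 4 to minute 24, minute 47 to minute 107.
Merge the second list: minute 23 to minute 39, minute 44 to minute 60, minute 81 to minute 95.
minute 4 to minute 24 meets the second set on minute 23 to minute 24.
minute 47 to minute 107 meets the second set on minute 47 to minute 60, minute 81 to minute 95.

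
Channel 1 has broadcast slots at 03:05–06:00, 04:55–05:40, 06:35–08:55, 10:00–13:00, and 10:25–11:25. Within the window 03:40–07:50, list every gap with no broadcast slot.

Covered (merged): 03:05-06:00, 06:35-08:55, 10:00-13:00.
Gaps within 03:40-07:50: 06:00-06:35.

06:00-06:35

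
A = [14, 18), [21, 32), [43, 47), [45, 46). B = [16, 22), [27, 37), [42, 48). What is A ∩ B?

Merge the first list: [14, 18), [21, 32), [43, 47).
[14, 18) overlaps B on [16, 18).
[21, 32) overlaps B on [21, 22), [27, 32).
[43, 47) overlaps B on [43, 47).

[16, 18) ∪ [21, 22) ∪ [27, 32) ∪ [43, 47)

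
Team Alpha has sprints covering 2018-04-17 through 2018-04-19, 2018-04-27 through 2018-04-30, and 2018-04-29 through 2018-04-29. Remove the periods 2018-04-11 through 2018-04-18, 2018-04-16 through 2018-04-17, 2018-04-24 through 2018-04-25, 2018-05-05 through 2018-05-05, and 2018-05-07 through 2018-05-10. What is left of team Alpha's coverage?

2018-04-19 through 2018-04-19, 2018-04-27 through 2018-04-30

Merge the first list: 2018-04-17 through 2018-04-19, 2018-04-27 through 2018-04-30.
Merge the second list: 2018-04-11 through 2018-04-18, 2018-04-24 through 2018-04-25, 2018-05-05 through 2018-05-05, 2018-05-07 through 2018-05-10.
2018-04-17 through 2018-04-19 minus B → 2018-04-19 through 2018-04-19.
2018-04-27 through 2018-04-30: no B overlap → unchanged.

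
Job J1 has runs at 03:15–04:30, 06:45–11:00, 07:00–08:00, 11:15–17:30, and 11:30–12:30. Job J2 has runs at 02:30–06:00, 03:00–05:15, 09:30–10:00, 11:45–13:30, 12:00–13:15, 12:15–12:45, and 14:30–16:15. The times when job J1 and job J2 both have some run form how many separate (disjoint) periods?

A, merged: 03:15-04:30, 06:45-11:00, 11:15-17:30.
B, merged: 02:30-06:00, 09:30-10:00, 11:45-13:30, 14:30-16:15.
A ∩ B = 03:15-04:30, 09:30-10:00, 11:45-13:30, 14:30-16:15.
That is 4 disjoint pieces.

4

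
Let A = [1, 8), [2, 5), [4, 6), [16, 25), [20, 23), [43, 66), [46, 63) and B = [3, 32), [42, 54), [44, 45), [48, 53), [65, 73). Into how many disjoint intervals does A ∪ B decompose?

2

A, merged: [1, 8), [16, 25), [43, 66).
B, merged: [3, 32), [42, 54), [65, 73).
A ∪ B = [1, 32), [42, 73).
That is 2 disjoint pieces.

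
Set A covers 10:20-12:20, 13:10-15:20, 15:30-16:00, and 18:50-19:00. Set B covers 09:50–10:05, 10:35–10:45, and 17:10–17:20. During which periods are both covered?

10:20-12:20 meets the second set on 10:35-10:45.
13:10-15:20: no overlap with the second set.
15:30-16:00: no overlap with the second set.
18:50-19:00: no overlap with the second set.

10:35-10:45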